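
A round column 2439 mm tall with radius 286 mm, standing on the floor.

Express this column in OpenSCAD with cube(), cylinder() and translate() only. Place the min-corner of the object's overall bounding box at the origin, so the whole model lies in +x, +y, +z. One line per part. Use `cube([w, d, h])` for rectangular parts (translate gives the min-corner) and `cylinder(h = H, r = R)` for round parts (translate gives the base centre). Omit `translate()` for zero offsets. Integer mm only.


translate([286, 286, 0]) cylinder(h = 2439, r = 286);


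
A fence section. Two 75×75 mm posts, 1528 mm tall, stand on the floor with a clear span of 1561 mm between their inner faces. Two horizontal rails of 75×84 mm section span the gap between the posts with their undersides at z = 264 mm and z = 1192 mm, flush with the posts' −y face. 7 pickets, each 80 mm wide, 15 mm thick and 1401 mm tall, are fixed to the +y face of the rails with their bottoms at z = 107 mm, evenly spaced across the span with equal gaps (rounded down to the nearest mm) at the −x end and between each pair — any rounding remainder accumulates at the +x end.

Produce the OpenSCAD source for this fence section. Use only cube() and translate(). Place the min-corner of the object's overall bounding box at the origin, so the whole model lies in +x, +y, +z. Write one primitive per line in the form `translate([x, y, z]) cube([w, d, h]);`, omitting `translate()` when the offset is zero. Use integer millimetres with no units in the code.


cube([75, 75, 1528]);
translate([1636, 0, 0]) cube([75, 75, 1528]);
translate([75, 0, 264]) cube([1561, 75, 84]);
translate([75, 0, 1192]) cube([1561, 75, 84]);
translate([200, 75, 107]) cube([80, 15, 1401]);
translate([405, 75, 107]) cube([80, 15, 1401]);
translate([610, 75, 107]) cube([80, 15, 1401]);
translate([815, 75, 107]) cube([80, 15, 1401]);
translate([1020, 75, 107]) cube([80, 15, 1401]);
translate([1225, 75, 107]) cube([80, 15, 1401]);
translate([1430, 75, 107]) cube([80, 15, 1401]);


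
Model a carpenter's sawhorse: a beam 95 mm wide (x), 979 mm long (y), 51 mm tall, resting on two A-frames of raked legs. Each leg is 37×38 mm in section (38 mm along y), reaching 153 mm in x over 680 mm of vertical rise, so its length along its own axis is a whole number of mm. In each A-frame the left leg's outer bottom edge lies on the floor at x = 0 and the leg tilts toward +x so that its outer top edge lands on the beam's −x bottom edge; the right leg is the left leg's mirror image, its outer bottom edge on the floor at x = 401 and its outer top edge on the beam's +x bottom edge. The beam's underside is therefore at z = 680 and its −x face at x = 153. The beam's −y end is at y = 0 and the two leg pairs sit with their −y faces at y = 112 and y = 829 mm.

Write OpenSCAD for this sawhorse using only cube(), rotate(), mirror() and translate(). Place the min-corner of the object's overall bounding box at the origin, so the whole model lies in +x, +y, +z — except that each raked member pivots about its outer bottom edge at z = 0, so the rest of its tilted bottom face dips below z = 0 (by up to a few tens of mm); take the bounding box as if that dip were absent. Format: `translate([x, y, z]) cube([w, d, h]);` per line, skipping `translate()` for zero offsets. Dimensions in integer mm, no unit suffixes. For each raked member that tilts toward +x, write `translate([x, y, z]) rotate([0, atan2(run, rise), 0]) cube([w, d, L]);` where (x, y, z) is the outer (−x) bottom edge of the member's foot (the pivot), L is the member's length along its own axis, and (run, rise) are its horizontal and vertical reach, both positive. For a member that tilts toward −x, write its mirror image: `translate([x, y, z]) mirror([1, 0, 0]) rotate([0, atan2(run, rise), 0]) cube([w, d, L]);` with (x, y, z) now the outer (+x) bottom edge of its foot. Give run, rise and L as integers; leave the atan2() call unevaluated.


// leg length = √(153² + 680²) = 697
// right-leg outer foot x = 2·153 + 95 = 401
// beam min-corner = (153, 0, 680)
translate([153, 0, 680]) cube([95, 979, 51]);
translate([0, 112, 0]) rotate([0, atan2(153, 680), 0]) cube([37, 38, 697]);
translate([401, 112, 0]) mirror([1, 0, 0]) rotate([0, atan2(153, 680), 0]) cube([37, 38, 697]);
translate([0, 829, 0]) rotate([0, atan2(153, 680), 0]) cube([37, 38, 697]);
translate([401, 829, 0]) mirror([1, 0, 0]) rotate([0, atan2(153, 680), 0]) cube([37, 38, 697]);


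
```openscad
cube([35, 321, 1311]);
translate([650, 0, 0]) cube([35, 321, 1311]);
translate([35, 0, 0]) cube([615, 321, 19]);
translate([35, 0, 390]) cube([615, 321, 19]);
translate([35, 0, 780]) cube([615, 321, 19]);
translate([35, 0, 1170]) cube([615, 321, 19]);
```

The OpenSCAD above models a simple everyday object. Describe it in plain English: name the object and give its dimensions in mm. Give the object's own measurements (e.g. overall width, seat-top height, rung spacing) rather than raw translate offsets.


An open bookshelf. Two side panels, each 35 mm thick, 321 mm deep and 1311 mm tall, stand 685 mm apart (outside-to-outside). Between them sit 4 shelves, each 19 mm thick and 321 mm deep, spanning the full gap between the sides. The bottom shelf rests on the floor (its underside at z = 0) and the clear gap between one shelf's top and the next shelf's underside is 371 mm.


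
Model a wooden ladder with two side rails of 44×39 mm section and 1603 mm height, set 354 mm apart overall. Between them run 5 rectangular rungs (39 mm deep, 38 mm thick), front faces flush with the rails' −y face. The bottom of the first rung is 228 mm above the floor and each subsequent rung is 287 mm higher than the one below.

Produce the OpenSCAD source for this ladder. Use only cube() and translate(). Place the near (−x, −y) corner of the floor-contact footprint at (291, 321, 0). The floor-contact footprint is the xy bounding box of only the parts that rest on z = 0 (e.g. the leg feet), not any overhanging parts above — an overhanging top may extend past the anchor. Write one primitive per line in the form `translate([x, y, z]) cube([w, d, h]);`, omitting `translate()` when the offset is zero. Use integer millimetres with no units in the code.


translate([291, 321, 0]) cube([44, 39, 1603]);
translate([601, 321, 0]) cube([44, 39, 1603]);
translate([335, 321, 228]) cube([266, 39, 38]);
translate([335, 321, 515]) cube([266, 39, 38]);
translate([335, 321, 802]) cube([266, 39, 38]);
translate([335, 321, 1089]) cube([266, 39, 38]);
translate([335, 321, 1376]) cube([266, 39, 38]);


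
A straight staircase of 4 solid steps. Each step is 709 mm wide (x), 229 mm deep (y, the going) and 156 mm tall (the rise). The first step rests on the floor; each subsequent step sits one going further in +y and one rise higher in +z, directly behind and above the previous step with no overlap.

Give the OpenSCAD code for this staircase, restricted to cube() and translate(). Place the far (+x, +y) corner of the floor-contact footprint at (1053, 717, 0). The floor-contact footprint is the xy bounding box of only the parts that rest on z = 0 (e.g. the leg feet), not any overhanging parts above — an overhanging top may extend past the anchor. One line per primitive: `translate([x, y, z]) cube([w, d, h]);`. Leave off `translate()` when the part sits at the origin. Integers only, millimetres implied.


translate([344, 488, 0]) cube([709, 229, 156]);
translate([344, 717, 156]) cube([709, 229, 156]);
translate([344, 946, 312]) cube([709, 229, 156]);
translate([344, 1175, 468]) cube([709, 229, 156]);


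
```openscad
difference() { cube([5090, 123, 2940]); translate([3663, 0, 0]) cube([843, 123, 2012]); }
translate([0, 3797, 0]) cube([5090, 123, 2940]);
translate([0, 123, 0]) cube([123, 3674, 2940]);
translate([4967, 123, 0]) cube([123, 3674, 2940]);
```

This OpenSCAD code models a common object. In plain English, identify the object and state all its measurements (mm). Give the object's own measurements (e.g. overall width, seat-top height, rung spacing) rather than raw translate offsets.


A single room: four walls, each 2940 mm tall and 123 mm thick, enclosing an outside footprint 5090×3920 mm (x × y), no floor or roof. The front and back walls (−y and +y sides) run the full x-width; the side walls fit between their inner faces. A door opening 843 mm wide and 2012 mm tall is cut through the front wall from the floor up, its −x edge 3663 mm from the wall's −x end.


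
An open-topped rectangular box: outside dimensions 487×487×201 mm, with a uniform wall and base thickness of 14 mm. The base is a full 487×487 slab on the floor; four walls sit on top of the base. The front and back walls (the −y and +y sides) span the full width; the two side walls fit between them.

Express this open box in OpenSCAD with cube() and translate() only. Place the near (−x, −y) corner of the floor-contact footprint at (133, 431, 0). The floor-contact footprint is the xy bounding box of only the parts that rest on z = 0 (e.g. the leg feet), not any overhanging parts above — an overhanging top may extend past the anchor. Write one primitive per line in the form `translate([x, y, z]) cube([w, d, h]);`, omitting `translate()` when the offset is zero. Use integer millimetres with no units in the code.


translate([133, 431, 0]) cube([487, 487, 14]);
translate([133, 431, 14]) cube([487, 14, 187]);
translate([133, 904, 14]) cube([487, 14, 187]);
translate([133, 445, 14]) cube([14, 459, 187]);
translate([606, 445, 14]) cube([14, 459, 187]);


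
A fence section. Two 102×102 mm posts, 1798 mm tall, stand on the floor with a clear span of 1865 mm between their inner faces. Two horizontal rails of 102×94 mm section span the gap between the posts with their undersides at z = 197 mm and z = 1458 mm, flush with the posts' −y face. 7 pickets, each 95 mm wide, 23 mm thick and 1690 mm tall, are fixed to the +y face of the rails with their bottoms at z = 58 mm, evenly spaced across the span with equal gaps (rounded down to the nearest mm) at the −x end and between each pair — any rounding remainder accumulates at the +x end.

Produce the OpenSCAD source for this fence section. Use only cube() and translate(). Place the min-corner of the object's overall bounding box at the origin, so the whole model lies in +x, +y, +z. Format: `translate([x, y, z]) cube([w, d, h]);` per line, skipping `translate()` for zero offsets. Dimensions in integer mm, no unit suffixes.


cube([102, 102, 1798]);
translate([1967, 0, 0]) cube([102, 102, 1798]);
translate([102, 0, 197]) cube([1865, 102, 94]);
translate([102, 0, 1458]) cube([1865, 102, 94]);
translate([252, 102, 58]) cube([95, 23, 1690]);
translate([497, 102, 58]) cube([95, 23, 1690]);
translate([742, 102, 58]) cube([95, 23, 1690]);
translate([987, 102, 58]) cube([95, 23, 1690]);
translate([1232, 102, 58]) cube([95, 23, 1690]);
translate([1477, 102, 58]) cube([95, 23, 1690]);
translate([1722, 102, 58]) cube([95, 23, 1690]);


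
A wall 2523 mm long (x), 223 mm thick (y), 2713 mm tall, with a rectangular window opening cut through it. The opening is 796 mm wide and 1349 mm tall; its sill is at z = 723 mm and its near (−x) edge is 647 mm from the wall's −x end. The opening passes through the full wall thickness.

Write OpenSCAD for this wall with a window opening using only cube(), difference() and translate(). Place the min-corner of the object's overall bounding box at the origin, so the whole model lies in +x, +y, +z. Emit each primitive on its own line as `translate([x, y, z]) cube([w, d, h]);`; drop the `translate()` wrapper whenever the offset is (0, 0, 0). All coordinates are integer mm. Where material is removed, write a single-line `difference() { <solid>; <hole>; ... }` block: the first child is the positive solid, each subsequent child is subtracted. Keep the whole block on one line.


difference() { cube([2523, 223, 2713]); translate([647, 0, 723]) cube([796, 223, 1349]); }


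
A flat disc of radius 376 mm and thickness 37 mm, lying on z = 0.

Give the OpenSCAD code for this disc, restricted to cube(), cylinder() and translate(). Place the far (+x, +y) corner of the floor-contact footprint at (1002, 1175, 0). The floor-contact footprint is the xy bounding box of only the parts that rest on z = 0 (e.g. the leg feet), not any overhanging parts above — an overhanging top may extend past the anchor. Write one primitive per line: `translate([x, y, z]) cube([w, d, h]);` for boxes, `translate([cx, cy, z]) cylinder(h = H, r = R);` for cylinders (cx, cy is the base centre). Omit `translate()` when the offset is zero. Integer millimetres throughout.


translate([626, 799, 0]) cylinder(h = 37, r = 376);


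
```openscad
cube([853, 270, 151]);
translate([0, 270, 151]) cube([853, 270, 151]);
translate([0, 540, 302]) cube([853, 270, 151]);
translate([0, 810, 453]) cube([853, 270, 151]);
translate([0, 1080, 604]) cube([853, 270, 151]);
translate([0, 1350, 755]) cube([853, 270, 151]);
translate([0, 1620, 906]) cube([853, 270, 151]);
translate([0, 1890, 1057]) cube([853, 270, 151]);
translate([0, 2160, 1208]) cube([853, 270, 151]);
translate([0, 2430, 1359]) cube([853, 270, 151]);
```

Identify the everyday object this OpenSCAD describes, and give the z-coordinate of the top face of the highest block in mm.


A staircase. The total rise is 1510 mm.

10 identical blocks, each offset up and back from the previous — a staircase. Each step is 151 mm tall and there are 10 of them, so the total rise is 10 × 151 = 1510 mm.


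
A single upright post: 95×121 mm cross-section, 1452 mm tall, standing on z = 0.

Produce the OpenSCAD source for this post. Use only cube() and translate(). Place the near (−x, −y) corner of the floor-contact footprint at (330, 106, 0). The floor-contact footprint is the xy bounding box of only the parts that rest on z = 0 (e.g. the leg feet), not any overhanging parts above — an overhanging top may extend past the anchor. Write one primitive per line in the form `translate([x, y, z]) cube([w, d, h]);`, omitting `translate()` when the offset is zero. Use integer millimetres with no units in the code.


translate([330, 106, 0]) cube([95, 121, 1452]);


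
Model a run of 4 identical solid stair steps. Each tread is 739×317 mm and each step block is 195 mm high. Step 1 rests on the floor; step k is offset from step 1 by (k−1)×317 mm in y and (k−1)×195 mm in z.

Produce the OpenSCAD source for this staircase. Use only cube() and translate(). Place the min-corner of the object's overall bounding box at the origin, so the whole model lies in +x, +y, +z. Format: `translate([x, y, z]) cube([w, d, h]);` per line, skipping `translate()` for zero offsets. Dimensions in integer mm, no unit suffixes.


cube([739, 317, 195]);
translate([0, 317, 195]) cube([739, 317, 195]);
translate([0, 634, 390]) cube([739, 317, 195]);
translate([0, 951, 585]) cube([739, 317, 195]);


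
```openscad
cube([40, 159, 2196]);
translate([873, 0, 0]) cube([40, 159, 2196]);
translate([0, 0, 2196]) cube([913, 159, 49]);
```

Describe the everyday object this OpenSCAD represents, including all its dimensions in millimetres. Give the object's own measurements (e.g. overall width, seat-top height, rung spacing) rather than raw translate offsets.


A door frame. The clear opening is 833 mm wide and 2196 mm high. Two 40 mm wide jambs, 159 mm deep, stand either side of the opening from the floor to the top of the opening. A 49 mm thick head sits across the top of both jambs, spanning the full outside width of the frame.


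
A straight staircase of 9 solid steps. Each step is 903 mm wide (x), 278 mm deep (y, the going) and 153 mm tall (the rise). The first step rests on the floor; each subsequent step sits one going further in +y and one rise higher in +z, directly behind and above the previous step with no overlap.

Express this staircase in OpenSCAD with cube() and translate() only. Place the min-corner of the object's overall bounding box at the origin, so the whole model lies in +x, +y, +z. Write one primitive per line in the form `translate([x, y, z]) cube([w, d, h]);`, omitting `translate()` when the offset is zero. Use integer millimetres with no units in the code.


cube([903, 278, 153]);
translate([0, 278, 153]) cube([903, 278, 153]);
translate([0, 556, 306]) cube([903, 278, 153]);
translate([0, 834, 459]) cube([903, 278, 153]);
translate([0, 1112, 612]) cube([903, 278, 153]);
translate([0, 1390, 765]) cube([903, 278, 153]);
translate([0, 1668, 918]) cube([903, 278, 153]);
translate([0, 1946, 1071]) cube([903, 278, 153]);
translate([0, 2224, 1224]) cube([903, 278, 153]);


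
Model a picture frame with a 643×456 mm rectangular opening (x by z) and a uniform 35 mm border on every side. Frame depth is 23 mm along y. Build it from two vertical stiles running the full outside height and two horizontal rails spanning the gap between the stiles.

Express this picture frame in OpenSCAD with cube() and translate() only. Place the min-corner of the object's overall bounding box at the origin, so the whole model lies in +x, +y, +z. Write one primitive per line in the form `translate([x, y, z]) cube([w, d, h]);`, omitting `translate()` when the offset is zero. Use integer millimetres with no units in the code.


cube([35, 23, 526]);
translate([678, 0, 0]) cube([35, 23, 526]);
translate([35, 0, 0]) cube([643, 23, 35]);
translate([35, 0, 491]) cube([643, 23, 35]);


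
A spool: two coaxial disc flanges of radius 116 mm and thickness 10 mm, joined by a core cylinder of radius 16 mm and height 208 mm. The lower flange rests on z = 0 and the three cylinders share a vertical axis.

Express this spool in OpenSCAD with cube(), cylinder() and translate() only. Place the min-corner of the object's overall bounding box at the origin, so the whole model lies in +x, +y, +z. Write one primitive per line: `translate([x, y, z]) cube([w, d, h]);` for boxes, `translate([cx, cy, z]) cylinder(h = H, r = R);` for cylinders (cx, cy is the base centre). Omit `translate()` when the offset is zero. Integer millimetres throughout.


translate([116, 116, 0]) cylinder(h = 10, r = 116);
translate([116, 116, 10]) cylinder(h = 208, r = 16);
translate([116, 116, 218]) cylinder(h = 10, r = 116);


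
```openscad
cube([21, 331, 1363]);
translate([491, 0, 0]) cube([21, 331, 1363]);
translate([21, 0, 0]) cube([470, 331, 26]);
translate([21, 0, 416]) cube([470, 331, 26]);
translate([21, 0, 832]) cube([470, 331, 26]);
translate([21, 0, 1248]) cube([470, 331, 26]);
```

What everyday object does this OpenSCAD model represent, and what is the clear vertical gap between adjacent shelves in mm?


A bookshelf. The clear shelf gap is 390 mm.

Two tall side panels with 4 horizontal boards between them — a bookshelf. The first two shelf undersides are at z = 0 and z = 416; with shelf thickness 26, the clear gap is 416 − 0 − 26 = 390 mm.


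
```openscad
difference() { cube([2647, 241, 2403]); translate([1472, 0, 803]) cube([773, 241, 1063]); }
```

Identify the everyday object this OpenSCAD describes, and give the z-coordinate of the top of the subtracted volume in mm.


A wall with a window opening. The window head height is 1866 mm.

A wall with a rectangular opening subtracted — a window. Sill at z = 803, opening 1063 mm tall, so the head is at 803 + 1063 = 1866 mm.


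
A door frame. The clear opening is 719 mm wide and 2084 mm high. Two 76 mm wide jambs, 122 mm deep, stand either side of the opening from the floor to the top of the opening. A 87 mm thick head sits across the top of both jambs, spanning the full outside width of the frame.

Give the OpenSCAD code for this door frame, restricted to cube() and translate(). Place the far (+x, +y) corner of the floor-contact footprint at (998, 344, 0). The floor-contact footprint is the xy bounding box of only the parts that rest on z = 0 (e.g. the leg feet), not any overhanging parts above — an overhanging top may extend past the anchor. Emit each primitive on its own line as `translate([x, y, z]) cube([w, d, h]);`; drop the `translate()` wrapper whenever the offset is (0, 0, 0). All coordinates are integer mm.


translate([127, 222, 0]) cube([76, 122, 2084]);
translate([922, 222, 0]) cube([76, 122, 2084]);
translate([127, 222, 2084]) cube([871, 122, 87]);


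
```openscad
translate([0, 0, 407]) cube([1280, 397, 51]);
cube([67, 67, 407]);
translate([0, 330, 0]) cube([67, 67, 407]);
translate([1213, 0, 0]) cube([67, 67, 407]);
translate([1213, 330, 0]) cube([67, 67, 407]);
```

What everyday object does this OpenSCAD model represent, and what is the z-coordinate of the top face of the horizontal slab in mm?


A bench. The seat-top height is 458 mm.

A long slab on four corner posts — a bench. The slab sits at z = 407 with thickness 51, so the top is 407 + 51 = 458 mm.


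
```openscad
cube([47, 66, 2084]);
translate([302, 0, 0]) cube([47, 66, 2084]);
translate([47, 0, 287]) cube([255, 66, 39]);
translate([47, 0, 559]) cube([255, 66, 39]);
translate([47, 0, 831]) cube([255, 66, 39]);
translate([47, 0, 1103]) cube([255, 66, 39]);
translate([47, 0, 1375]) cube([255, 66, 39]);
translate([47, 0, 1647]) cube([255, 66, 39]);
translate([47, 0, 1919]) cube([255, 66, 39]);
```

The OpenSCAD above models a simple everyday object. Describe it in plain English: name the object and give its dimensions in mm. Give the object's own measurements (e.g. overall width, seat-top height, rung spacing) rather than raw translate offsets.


A straight ladder. Two 47×66 mm vertical rails, 2084 mm tall, stand 349 mm apart (outside-to-outside) with their front faces coplanar on the −y side. 7 rungs, each 66 mm deep and 39 mm tall, span between the inner faces of the rails, front faces flush with the rails. The lowest rung's underside is at z = 287 mm and rungs are spaced 272 mm apart (underside to underside).


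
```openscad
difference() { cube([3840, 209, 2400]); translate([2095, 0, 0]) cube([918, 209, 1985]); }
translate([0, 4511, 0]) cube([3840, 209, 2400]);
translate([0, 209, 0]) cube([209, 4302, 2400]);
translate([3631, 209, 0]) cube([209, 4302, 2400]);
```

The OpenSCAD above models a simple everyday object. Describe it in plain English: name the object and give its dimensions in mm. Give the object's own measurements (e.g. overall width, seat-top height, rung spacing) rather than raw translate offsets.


A single room: four walls, each 2400 mm tall and 209 mm thick, enclosing an outside footprint 3840×4720 mm (x × y), no floor or roof. The front and back walls (−y and +y sides) run the full x-width; the side walls fit between their inner faces. A door opening 918 mm wide and 1985 mm tall is cut through the front wall from the floor up, its −x edge 2095 mm from the wall's −x end.


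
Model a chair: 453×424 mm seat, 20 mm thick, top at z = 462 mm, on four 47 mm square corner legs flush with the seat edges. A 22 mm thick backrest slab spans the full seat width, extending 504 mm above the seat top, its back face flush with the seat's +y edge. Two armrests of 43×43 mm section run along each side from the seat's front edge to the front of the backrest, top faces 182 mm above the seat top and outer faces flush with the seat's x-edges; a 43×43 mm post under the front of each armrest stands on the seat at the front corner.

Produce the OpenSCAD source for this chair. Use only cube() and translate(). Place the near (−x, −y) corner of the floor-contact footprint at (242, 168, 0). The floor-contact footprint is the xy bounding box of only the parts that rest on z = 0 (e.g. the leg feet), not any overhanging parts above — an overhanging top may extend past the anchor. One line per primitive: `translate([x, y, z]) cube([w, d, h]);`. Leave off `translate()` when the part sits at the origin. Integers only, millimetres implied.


translate([242, 168, 442]) cube([453, 424, 20]);
translate([242, 168, 0]) cube([47, 47, 442]);
translate([648, 168, 0]) cube([47, 47, 442]);
translate([242, 545, 0]) cube([47, 47, 442]);
translate([648, 545, 0]) cube([47, 47, 442]);
translate([242, 570, 462]) cube([453, 22, 504]);
translate([242, 168, 601]) cube([43, 402, 43]);
translate([652, 168, 601]) cube([43, 402, 43]);
translate([242, 168, 462]) cube([43, 43, 139]);
translate([652, 168, 462]) cube([43, 43, 139]);


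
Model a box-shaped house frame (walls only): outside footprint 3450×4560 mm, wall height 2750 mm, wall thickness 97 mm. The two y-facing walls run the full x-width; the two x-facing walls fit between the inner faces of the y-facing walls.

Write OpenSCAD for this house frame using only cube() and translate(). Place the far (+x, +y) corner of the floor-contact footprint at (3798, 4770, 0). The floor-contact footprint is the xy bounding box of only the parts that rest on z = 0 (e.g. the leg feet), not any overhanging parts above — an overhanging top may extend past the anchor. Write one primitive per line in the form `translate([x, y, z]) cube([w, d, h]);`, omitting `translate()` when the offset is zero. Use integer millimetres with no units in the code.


translate([348, 210, 0]) cube([3450, 97, 2750]);
translate([348, 4673, 0]) cube([3450, 97, 2750]);
translate([348, 307, 0]) cube([97, 4366, 2750]);
translate([3701, 307, 0]) cube([97, 4366, 2750]);


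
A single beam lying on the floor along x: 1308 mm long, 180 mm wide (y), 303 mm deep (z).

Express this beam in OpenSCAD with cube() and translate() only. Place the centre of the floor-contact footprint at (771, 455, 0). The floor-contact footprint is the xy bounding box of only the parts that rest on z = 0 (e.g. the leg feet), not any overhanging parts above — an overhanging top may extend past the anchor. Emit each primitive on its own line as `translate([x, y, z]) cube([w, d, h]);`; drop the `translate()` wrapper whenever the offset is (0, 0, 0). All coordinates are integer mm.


translate([117, 365, 0]) cube([1308, 180, 303]);


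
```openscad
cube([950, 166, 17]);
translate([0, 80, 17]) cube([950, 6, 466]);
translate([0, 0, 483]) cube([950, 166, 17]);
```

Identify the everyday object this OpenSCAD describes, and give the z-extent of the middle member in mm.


An I-beam. The web height is 466 mm.

Two wide flanges with a thin centred web — an I-beam. Overall 500 mm minus two 17 mm flanges gives a web of 500 − 2·17 = 466 mm.


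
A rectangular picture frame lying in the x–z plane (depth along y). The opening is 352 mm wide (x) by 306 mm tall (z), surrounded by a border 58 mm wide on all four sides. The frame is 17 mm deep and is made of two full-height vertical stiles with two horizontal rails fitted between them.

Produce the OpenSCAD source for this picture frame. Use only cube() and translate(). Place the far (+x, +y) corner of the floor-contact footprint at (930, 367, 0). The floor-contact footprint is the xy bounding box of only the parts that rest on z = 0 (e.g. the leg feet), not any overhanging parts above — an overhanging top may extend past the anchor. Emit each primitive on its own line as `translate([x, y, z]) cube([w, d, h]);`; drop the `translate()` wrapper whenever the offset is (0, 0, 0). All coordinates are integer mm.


translate([462, 350, 0]) cube([58, 17, 422]);
translate([872, 350, 0]) cube([58, 17, 422]);
translate([520, 350, 0]) cube([352, 17, 58]);
translate([520, 350, 364]) cube([352, 17, 58]);


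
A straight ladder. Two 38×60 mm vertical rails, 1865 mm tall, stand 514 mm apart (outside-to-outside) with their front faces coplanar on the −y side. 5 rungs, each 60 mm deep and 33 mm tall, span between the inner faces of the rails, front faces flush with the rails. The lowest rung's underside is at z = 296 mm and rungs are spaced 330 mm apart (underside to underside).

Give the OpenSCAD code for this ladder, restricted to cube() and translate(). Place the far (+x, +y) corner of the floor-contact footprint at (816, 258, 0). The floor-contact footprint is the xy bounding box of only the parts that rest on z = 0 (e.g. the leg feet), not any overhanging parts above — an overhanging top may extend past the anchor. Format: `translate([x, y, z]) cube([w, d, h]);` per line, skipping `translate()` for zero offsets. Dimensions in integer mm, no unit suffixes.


translate([302, 198, 0]) cube([38, 60, 1865]);
translate([778, 198, 0]) cube([38, 60, 1865]);
translate([340, 198, 296]) cube([438, 60, 33]);
translate([340, 198, 626]) cube([438, 60, 33]);
translate([340, 198, 956]) cube([438, 60, 33]);
translate([340, 198, 1286]) cube([438, 60, 33]);
translate([340, 198, 1616]) cube([438, 60, 33]);


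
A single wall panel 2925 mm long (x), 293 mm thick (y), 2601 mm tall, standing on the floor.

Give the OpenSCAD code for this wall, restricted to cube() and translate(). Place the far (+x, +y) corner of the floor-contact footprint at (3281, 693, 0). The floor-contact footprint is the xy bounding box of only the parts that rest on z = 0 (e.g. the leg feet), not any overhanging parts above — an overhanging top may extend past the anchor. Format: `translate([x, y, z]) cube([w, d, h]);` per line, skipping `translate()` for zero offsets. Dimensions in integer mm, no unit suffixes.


translate([356, 400, 0]) cube([2925, 293, 2601]);


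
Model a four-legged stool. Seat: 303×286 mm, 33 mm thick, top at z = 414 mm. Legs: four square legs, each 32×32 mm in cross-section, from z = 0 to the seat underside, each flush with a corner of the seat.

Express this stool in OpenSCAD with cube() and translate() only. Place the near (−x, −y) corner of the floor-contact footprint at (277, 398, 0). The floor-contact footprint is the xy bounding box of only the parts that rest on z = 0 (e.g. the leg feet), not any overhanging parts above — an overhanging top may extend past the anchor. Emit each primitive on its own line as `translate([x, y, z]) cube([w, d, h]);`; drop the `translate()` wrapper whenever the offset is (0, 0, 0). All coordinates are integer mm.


// leg_h = 414 - 33 = 381
translate([277, 398, 381]) cube([303, 286, 33]);
translate([277, 398, 0]) cube([32, 32, 381]);
translate([548, 398, 0]) cube([32, 32, 381]);
translate([277, 652, 0]) cube([32, 32, 381]);
translate([548, 652, 0]) cube([32, 32, 381]);


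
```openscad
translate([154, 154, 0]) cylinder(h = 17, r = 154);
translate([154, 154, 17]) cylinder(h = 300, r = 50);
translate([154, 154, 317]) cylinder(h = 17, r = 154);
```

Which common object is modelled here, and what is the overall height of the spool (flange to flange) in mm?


A spool. The overall height is 334 mm.

Three coaxial cylinders, large–small–large — a spool. Two 17 mm flanges and a 300 mm core give 17 + 300 + 17 = 334 mm.


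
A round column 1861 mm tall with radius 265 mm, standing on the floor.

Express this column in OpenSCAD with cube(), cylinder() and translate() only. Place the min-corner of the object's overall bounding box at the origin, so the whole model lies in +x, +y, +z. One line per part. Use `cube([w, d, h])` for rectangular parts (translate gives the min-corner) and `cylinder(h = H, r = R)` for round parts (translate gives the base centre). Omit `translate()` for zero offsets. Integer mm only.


translate([265, 265, 0]) cylinder(h = 1861, r = 265);


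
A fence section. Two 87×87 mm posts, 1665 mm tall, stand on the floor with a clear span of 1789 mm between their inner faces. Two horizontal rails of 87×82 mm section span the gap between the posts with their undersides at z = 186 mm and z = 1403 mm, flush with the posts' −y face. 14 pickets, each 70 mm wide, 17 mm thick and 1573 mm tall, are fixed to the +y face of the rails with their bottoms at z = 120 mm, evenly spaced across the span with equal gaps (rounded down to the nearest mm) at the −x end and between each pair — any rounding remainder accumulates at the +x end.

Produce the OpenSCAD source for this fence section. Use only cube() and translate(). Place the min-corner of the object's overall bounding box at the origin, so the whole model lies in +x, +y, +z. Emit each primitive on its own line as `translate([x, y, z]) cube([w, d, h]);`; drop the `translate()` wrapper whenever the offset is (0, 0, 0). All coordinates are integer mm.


cube([87, 87, 1665]);
translate([1876, 0, 0]) cube([87, 87, 1665]);
translate([87, 0, 186]) cube([1789, 87, 82]);
translate([87, 0, 1403]) cube([1789, 87, 82]);
translate([140, 87, 120]) cube([70, 17, 1573]);
translate([263, 87, 120]) cube([70, 17, 1573]);
translate([386, 87, 120]) cube([70, 17, 1573]);
translate([509, 87, 120]) cube([70, 17, 1573]);
translate([632, 87, 120]) cube([70, 17, 1573]);
translate([755, 87, 120]) cube([70, 17, 1573]);
translate([878, 87, 120]) cube([70, 17, 1573]);
translate([1001, 87, 120]) cube([70, 17, 1573]);
translate([1124, 87, 120]) cube([70, 17, 1573]);
translate([1247, 87, 120]) cube([70, 17, 1573]);
translate([1370, 87, 120]) cube([70, 17, 1573]);
translate([1493, 87, 120]) cube([70, 17, 1573]);
translate([1616, 87, 120]) cube([70, 17, 1573]);
translate([1739, 87, 120]) cube([70, 17, 1573]);


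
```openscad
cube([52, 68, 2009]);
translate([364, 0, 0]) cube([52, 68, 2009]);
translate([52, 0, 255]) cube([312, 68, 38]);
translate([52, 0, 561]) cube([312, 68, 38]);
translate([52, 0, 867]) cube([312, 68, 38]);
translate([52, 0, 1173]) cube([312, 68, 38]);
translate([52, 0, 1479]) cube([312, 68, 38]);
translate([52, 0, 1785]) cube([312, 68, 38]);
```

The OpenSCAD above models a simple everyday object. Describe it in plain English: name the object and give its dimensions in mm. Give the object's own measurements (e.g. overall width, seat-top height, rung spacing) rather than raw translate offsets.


A straight ladder. Two 52×68 mm vertical rails, 2009 mm tall, stand 416 mm apart (outside-to-outside) with their front faces coplanar on the −y side. 6 rungs, each 68 mm deep and 38 mm tall, span between the inner faces of the rails, front faces flush with the rails. The lowest rung's underside is at z = 255 mm and rungs are spaced 306 mm apart (underside to underside).


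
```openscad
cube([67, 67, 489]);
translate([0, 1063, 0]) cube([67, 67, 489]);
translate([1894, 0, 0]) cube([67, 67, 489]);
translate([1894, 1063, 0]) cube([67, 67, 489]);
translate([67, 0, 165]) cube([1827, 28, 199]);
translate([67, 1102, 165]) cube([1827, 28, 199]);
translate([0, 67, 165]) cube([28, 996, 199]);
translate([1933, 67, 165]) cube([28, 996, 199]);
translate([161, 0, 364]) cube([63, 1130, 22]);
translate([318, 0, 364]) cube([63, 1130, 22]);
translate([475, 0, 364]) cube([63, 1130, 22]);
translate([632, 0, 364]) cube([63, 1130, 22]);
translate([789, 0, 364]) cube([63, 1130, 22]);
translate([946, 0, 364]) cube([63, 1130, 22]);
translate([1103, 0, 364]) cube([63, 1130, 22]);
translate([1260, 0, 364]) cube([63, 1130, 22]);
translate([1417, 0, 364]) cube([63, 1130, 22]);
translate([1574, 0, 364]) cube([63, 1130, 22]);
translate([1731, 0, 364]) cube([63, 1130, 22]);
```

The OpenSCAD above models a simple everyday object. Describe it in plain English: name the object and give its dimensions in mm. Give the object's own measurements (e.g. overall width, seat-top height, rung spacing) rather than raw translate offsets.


A bed frame 1961 mm long (x) by 1130 mm wide (y). Four 67×67 mm corner posts, 489 mm tall, at the corners of the footprint. Four rails of 28 mm thickness and 199 mm height run between adjacent posts with their undersides at z = 165 mm, their outer faces flush with the outside of the frame (the two x-running rails run between the posts' inner faces; the two y-running rails run between the posts' inner faces). 11 slats, each 63 mm wide (x) and 22 mm thick, lie across the top of the two x-running rails, running the full 1130 mm width of the frame in y; along x they sit between the end posts with a 94 mm gap after the −x posts and between neighbouring slats, leaving 100 mm before the +x posts.


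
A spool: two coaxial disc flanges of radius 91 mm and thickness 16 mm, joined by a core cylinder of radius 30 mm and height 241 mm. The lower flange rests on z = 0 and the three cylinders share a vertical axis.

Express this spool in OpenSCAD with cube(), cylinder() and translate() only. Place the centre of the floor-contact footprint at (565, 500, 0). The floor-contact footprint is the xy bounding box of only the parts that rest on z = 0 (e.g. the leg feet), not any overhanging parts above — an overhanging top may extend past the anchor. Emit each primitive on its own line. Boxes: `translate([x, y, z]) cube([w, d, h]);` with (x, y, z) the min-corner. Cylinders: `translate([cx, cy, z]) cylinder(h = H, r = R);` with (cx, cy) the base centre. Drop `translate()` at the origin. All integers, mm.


translate([565, 500, 0]) cylinder(h = 16, r = 91);
translate([565, 500, 16]) cylinder(h = 241, r = 30);
translate([565, 500, 257]) cylinder(h = 16, r = 91);


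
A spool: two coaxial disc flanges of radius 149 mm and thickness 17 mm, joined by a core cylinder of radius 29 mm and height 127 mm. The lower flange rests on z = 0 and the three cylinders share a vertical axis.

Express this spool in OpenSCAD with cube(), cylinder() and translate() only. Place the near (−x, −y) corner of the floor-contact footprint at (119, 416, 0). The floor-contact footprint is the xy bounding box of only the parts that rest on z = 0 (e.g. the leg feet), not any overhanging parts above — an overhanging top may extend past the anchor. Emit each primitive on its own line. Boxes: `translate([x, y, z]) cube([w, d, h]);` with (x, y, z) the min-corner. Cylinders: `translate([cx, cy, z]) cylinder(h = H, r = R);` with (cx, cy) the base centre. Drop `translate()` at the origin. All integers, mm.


translate([268, 565, 0]) cylinder(h = 17, r = 149);
translate([268, 565, 17]) cylinder(h = 127, r = 29);
translate([268, 565, 144]) cylinder(h = 17, r = 149);


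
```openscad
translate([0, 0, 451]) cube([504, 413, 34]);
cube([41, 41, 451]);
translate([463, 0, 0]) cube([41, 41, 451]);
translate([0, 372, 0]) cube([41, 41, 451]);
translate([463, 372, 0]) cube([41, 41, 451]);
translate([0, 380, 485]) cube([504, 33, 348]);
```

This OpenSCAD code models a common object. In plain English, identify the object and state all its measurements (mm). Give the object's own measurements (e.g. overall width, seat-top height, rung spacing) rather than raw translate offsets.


A chair. The seat is a 504×413×34 mm slab with its top at z = 485 mm, on four 41×41 mm corner legs (flush with the seat edges, standing on z = 0). A flat backrest 33 mm thick, 348 mm tall, spans the full seat width and rises from the seat top along its +y edge, rear face flush with the rear of the seat.


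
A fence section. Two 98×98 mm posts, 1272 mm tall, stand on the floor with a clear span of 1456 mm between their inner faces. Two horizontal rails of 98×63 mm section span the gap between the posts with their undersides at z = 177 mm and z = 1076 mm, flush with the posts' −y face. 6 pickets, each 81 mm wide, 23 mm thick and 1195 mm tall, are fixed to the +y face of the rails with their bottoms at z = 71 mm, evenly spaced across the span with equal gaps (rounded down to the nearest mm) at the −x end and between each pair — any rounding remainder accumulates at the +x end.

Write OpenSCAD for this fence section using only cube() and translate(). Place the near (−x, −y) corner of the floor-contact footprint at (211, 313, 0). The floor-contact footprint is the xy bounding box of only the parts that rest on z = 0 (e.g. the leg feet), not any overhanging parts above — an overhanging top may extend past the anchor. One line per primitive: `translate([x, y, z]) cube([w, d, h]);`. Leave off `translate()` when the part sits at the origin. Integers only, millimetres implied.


translate([211, 313, 0]) cube([98, 98, 1272]);
translate([1765, 313, 0]) cube([98, 98, 1272]);
translate([309, 313, 177]) cube([1456, 98, 63]);
translate([309, 313, 1076]) cube([1456, 98, 63]);
translate([447, 411, 71]) cube([81, 23, 1195]);
translate([666, 411, 71]) cube([81, 23, 1195]);
translate([885, 411, 71]) cube([81, 23, 1195]);
translate([1104, 411, 71]) cube([81, 23, 1195]);
translate([1323, 411, 71]) cube([81, 23, 1195]);
translate([1542, 411, 71]) cube([81, 23, 1195]);


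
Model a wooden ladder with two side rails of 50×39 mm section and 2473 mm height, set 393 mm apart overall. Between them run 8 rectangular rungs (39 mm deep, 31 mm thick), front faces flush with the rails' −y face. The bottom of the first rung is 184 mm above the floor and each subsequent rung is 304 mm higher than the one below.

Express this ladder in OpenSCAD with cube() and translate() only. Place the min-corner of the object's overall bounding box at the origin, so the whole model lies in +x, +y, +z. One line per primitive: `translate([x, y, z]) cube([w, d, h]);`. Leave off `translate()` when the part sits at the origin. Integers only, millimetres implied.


cube([50, 39, 2473]);
translate([343, 0, 0]) cube([50, 39, 2473]);
translate([50, 0, 184]) cube([293, 39, 31]);
translate([50, 0, 488]) cube([293, 39, 31]);
translate([50, 0, 792]) cube([293, 39, 31]);
translate([50, 0, 1096]) cube([293, 39, 31]);
translate([50, 0, 1400]) cube([293, 39, 31]);
translate([50, 0, 1704]) cube([293, 39, 31]);
translate([50, 0, 2008]) cube([293, 39, 31]);
translate([50, 0, 2312]) cube([293, 39, 31]);
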